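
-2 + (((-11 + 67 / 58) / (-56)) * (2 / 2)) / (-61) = -396827 / 198128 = -2.00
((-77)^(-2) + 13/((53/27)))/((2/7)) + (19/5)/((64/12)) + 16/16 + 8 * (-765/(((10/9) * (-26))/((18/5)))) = 36767525943/46686640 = 787.54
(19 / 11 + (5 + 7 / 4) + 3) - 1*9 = 109 / 44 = 2.48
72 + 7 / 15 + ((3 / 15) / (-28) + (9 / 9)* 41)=47653 / 420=113.46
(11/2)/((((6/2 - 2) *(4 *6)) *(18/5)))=55/864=0.06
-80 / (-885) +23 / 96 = 623 / 1888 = 0.33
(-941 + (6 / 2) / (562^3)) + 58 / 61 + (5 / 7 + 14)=-70135155069423 / 75794348056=-925.33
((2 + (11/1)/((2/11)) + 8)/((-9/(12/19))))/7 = -94/133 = -0.71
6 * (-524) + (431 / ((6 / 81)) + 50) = 5449 / 2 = 2724.50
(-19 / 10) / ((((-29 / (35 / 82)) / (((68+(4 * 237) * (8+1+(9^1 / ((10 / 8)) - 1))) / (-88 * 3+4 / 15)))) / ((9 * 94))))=-3054357369 / 2351842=-1298.71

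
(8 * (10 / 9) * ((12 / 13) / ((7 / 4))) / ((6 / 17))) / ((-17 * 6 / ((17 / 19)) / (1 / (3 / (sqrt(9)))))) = -0.12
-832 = -832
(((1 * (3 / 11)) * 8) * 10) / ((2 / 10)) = 1200 / 11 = 109.09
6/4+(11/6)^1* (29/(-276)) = 2165/1656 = 1.31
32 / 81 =0.40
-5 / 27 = -0.19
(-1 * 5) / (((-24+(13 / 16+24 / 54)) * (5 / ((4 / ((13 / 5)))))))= 576 / 8515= 0.07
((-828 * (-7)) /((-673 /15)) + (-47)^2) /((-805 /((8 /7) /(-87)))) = 0.03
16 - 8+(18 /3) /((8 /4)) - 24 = -13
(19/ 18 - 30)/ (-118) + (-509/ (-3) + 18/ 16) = 726565/ 4248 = 171.04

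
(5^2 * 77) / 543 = 1925 / 543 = 3.55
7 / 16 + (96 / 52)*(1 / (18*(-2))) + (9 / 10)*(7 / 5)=1.65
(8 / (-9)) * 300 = -800 / 3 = -266.67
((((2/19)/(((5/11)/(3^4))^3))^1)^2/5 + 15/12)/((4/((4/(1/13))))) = 922512661575.79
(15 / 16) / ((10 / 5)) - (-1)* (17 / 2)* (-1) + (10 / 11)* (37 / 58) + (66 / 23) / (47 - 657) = -7.46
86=86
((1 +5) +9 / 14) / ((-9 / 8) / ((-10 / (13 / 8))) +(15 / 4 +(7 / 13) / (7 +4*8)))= 1.68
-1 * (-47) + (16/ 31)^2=45423/ 961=47.27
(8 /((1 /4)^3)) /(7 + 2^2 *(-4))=-512 /9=-56.89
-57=-57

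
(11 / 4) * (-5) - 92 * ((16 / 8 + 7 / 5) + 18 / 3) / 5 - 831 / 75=-19779 / 100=-197.79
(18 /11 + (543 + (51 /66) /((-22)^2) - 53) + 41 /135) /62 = 7.93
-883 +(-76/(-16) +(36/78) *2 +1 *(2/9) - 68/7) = -2905219/3276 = -886.82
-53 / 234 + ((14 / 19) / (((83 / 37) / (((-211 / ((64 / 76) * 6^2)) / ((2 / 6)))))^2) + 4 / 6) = 106107848129 / 1650714624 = 64.28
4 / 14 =2 / 7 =0.29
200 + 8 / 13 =2608 / 13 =200.62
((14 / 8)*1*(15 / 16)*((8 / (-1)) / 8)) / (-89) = 105 / 5696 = 0.02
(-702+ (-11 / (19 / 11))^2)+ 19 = -231922 / 361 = -642.44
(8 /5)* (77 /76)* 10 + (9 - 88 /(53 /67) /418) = 25119 /1007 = 24.94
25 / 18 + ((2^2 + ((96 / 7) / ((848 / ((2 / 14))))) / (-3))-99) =-4375981 / 46746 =-93.61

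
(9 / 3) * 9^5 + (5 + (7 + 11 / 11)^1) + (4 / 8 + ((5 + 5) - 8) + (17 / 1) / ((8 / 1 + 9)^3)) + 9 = 102405129 / 578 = 177171.50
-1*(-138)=138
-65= -65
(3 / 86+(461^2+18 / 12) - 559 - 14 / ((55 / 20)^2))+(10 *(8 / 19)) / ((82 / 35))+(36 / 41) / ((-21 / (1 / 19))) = 6013819124884 / 28371959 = 211963.48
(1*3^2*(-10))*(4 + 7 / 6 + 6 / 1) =-1005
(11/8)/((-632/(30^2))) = -2475/1264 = -1.96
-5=-5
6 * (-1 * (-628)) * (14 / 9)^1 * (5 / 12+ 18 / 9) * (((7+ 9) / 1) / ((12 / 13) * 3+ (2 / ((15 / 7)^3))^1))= 4971876000 / 65209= 76245.24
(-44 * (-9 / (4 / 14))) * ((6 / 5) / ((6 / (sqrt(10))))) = 1386 * sqrt(10) / 5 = 876.58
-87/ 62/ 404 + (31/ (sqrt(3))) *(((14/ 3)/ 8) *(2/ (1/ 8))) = -87/ 25048 + 868 *sqrt(3)/ 9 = 167.04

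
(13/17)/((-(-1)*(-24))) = -13/408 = -0.03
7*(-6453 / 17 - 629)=-120022 / 17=-7060.12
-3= -3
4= 4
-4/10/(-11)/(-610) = -1/16775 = -0.00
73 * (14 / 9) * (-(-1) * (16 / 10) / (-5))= -8176 / 225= -36.34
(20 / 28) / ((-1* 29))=-5 / 203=-0.02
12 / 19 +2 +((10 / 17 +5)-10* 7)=-19955 / 323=-61.78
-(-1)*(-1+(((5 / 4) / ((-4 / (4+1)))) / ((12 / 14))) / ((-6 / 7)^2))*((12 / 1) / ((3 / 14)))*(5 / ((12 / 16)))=-421085 / 324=-1299.65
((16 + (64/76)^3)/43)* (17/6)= 967640/884811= 1.09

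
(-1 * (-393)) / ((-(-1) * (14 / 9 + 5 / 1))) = 3537 / 59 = 59.95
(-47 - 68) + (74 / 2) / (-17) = -1992 / 17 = -117.18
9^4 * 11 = 72171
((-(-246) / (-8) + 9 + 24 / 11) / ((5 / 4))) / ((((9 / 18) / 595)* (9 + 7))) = -102459 / 88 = -1164.31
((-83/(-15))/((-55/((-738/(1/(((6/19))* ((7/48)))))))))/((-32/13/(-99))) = 8361171/60800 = 137.52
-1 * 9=-9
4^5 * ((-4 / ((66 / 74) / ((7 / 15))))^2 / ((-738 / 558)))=-34070708224 / 10046025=-3391.46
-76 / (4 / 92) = -1748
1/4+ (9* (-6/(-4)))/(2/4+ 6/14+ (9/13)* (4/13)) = 130465/10804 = 12.08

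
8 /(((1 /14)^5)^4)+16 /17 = 11378882737838733012238352 /17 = 669346043402278412484608.90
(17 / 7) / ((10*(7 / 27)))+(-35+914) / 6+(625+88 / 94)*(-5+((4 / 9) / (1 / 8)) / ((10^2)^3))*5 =-2008052019719 / 129543750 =-15500.96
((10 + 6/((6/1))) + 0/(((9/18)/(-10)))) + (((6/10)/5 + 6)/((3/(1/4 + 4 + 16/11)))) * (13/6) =79671/2200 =36.21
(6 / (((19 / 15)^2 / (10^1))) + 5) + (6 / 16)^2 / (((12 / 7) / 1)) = 3925661 / 92416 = 42.48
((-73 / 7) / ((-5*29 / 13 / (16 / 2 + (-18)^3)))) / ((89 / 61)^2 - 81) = 367247816 / 5319325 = 69.04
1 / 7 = 0.14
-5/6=-0.83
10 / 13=0.77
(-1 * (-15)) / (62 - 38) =5 / 8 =0.62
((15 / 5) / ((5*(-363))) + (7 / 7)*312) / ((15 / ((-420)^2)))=443961168 / 121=3669100.56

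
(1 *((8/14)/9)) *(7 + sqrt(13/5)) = 0.55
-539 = -539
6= 6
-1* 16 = -16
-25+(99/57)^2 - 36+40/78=-809128/14079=-57.47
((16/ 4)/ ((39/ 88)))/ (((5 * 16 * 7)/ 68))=1496/ 1365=1.10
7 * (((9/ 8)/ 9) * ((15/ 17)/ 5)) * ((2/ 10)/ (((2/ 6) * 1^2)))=63/ 680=0.09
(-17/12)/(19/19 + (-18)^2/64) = -0.23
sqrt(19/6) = sqrt(114)/6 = 1.78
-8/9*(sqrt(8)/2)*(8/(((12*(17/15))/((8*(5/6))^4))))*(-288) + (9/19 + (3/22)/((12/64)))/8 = 251/1672 + 409600000*sqrt(2)/1377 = 420669.63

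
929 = 929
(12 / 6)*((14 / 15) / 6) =14 / 45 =0.31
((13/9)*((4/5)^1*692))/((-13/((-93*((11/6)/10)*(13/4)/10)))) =766909/2250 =340.85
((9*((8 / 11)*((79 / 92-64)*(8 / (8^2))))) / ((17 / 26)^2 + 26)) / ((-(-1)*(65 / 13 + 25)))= -981721 / 15066150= -0.07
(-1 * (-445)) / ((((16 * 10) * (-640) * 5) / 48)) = -267 / 6400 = -0.04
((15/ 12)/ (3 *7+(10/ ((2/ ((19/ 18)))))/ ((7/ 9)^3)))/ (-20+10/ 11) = -0.00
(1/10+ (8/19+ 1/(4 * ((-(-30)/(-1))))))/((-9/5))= -1169/4104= -0.28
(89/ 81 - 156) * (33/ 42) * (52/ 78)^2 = -276034/ 5103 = -54.09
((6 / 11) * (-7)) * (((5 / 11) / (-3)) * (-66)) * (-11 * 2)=840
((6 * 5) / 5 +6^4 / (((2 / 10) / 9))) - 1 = 58325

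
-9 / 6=-3 / 2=-1.50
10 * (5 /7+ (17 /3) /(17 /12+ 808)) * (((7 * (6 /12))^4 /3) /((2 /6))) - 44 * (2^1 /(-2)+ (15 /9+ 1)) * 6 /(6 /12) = 15725795 /77704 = 202.38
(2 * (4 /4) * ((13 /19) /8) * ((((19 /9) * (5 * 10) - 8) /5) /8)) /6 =5707 /82080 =0.07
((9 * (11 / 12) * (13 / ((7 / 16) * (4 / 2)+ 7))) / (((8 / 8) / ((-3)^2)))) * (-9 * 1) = -7722 / 7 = -1103.14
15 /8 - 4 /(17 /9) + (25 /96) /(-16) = -6761 /26112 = -0.26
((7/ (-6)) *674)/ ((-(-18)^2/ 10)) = 11795/ 486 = 24.27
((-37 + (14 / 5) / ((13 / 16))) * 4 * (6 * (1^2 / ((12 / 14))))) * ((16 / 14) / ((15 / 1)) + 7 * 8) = -17122304 / 325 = -52684.01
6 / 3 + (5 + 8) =15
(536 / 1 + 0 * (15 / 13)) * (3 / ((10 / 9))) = 7236 / 5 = 1447.20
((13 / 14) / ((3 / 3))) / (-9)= -13 / 126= -0.10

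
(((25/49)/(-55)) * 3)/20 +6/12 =0.50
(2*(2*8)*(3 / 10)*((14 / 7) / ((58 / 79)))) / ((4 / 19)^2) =85557 / 145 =590.05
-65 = -65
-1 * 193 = -193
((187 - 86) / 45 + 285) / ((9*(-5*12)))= -6463 / 12150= -0.53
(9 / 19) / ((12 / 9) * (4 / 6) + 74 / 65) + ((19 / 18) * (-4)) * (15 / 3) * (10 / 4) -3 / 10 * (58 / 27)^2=-1476497963 / 27378810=-53.93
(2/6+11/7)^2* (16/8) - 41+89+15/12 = 99677/1764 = 56.51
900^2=810000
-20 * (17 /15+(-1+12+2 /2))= -788 /3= -262.67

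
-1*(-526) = 526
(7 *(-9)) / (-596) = 63 / 596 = 0.11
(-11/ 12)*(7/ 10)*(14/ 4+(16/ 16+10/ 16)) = -3157/ 960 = -3.29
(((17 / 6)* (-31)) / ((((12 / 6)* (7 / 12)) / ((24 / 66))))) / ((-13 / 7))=14.74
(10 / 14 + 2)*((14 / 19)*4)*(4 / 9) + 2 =50 / 9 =5.56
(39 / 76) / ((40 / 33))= 1287 / 3040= 0.42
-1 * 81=-81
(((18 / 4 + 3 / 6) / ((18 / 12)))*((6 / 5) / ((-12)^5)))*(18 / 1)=-1 / 3456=-0.00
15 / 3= 5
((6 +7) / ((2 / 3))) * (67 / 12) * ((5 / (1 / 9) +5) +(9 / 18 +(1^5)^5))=89713 / 16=5607.06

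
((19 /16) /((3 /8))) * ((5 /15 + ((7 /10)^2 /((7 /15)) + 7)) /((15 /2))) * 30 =9557 /90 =106.19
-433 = -433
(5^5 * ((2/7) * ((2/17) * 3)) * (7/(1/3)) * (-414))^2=2169230625000000/289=7505988321799.31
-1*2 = -2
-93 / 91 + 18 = 1545 / 91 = 16.98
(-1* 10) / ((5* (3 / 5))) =-3.33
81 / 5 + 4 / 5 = 17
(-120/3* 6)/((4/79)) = -4740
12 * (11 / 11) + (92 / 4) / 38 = 479 / 38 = 12.61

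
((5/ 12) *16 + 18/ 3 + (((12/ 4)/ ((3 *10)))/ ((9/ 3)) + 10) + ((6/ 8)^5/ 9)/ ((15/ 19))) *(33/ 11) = 69837/ 1024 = 68.20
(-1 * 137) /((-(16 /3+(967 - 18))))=0.14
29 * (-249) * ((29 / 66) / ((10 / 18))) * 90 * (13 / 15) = -24500853 / 55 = -445470.05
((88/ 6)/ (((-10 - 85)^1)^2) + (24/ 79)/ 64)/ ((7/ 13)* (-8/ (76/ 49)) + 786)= 13247/ 1628284800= 0.00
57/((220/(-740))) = -2109/11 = -191.73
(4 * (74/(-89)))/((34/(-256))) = 37888/1513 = 25.04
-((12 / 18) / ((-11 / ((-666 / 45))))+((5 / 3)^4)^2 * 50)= -1074542426 / 360855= -2977.77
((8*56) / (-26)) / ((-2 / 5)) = 560 / 13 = 43.08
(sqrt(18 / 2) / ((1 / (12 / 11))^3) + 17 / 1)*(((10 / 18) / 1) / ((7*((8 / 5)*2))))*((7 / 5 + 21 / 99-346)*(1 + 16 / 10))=-366862847 / 790614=-464.02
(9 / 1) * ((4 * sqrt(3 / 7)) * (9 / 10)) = 162 * sqrt(21) / 35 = 21.21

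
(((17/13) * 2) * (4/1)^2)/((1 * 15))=544/195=2.79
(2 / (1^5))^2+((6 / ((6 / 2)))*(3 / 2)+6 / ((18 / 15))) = 12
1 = 1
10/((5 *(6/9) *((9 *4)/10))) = 5/6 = 0.83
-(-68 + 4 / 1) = 64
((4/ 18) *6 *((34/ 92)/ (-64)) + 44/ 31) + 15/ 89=9626345/ 6091872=1.58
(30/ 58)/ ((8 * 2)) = 15/ 464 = 0.03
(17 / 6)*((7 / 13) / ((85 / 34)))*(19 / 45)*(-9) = -2261 / 975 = -2.32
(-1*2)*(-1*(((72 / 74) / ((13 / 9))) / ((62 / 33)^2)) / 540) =3267 / 4622410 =0.00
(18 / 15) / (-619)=-6 / 3095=-0.00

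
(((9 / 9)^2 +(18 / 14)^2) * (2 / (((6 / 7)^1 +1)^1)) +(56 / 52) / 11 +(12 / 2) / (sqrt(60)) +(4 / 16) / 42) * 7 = 7 * sqrt(15) / 5 +71135 / 3432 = 26.15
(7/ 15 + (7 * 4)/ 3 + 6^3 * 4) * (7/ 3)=30583/ 15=2038.87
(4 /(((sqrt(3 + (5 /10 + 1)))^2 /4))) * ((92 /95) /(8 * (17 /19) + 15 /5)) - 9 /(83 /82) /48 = 886561 /5766840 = 0.15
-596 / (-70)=298 / 35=8.51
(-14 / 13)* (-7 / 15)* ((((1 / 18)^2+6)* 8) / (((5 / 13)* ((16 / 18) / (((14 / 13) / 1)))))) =76.03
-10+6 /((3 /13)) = 16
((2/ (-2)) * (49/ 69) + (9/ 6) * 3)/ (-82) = -523/ 11316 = -0.05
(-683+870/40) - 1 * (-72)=-2357/4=-589.25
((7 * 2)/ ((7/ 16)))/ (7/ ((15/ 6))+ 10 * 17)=5/ 27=0.19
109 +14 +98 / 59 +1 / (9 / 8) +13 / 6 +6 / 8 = 272863 / 2124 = 128.47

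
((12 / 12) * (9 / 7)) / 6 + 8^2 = 899 / 14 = 64.21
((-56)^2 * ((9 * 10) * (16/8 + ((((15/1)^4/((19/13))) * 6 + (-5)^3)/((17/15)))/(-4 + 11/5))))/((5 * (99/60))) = -12375588897280/3553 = -3483137882.71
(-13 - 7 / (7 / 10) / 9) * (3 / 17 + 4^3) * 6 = -277114 / 51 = -5433.61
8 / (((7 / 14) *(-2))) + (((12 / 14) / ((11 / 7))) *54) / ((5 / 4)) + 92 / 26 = 19.10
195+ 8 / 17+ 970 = 19813 / 17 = 1165.47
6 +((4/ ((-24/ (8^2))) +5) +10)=31/ 3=10.33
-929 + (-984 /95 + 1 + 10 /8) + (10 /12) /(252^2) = -33920756381 /36197280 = -937.11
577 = 577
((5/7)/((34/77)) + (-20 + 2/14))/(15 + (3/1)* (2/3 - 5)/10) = -21705/16303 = -1.33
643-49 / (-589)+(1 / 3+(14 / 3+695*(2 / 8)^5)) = 391291659 / 603136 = 648.76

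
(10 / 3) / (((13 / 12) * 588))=10 / 1911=0.01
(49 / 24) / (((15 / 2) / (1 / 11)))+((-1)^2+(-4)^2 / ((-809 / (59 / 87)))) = 46979329 / 46452780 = 1.01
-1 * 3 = -3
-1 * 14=-14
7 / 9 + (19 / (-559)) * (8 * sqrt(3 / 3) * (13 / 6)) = 73 / 387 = 0.19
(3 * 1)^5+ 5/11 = 2678/11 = 243.45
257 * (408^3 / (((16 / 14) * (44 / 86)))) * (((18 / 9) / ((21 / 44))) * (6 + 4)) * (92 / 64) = 1798202806560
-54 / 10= -5.40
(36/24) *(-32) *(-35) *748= 1256640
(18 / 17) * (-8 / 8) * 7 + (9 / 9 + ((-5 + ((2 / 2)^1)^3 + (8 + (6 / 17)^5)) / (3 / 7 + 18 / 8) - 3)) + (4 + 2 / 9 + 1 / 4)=-4401199031 / 1277871300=-3.44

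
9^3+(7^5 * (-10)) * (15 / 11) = -2513031 / 11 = -228457.36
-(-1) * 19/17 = 19/17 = 1.12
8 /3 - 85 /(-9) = 109 /9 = 12.11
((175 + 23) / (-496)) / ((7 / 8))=-99 / 217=-0.46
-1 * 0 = 0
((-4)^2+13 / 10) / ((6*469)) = 0.01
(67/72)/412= 67/29664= 0.00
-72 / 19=-3.79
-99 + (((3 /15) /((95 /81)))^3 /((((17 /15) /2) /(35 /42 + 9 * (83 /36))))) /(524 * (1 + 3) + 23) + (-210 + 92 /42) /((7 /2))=-35951919670928057 /227006364243750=-158.37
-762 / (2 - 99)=762 / 97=7.86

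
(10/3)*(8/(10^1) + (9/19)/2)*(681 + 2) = 134551/57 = 2360.54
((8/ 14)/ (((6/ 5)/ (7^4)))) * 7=24010/ 3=8003.33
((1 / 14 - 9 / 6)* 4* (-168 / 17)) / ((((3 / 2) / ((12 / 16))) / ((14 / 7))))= 960 / 17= 56.47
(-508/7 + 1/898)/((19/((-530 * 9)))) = 1087982145/59717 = 18218.97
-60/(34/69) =-2070/17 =-121.76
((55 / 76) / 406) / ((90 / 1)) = 11 / 555408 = 0.00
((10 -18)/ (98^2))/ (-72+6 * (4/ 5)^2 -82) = 0.00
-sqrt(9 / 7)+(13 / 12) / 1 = 13 / 12-3 * sqrt(7) / 7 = -0.05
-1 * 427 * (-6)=2562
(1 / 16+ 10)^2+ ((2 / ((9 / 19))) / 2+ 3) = 245065 / 2304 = 106.37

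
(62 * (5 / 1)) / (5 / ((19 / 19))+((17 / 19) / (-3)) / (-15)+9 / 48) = 4240800 / 71237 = 59.53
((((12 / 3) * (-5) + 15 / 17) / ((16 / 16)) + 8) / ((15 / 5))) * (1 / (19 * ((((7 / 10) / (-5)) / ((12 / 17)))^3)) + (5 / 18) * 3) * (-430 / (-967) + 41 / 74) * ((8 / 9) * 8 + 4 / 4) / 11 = 538740480910495 / 33385263680748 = 16.14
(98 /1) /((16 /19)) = 931 /8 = 116.38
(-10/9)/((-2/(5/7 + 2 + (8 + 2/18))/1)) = 3410/567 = 6.01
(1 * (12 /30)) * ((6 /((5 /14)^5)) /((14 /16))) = 7375872 /15625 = 472.06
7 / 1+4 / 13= 95 / 13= 7.31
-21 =-21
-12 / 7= -1.71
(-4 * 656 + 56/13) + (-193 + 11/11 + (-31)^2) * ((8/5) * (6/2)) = 69648/65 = 1071.51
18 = 18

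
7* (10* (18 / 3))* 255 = 107100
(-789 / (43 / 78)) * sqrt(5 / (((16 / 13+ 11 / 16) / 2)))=-82056 * sqrt(51870) / 5719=-3267.75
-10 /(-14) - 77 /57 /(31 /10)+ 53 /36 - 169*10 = -250583461 /148428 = -1688.25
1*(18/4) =9/2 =4.50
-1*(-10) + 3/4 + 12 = 91/4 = 22.75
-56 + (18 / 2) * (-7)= -119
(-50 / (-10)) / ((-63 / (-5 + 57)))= -260 / 63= -4.13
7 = 7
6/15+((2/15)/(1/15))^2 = 22/5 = 4.40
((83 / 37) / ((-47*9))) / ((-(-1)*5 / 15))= -83 / 5217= -0.02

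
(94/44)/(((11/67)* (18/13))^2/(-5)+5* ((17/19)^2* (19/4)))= 6774664130/60260218931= 0.11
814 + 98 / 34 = 13887 / 17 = 816.88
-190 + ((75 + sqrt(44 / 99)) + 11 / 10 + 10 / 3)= -1099 / 10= -109.90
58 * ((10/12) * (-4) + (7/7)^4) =-406/3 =-135.33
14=14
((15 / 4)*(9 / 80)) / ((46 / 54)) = 729 / 1472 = 0.50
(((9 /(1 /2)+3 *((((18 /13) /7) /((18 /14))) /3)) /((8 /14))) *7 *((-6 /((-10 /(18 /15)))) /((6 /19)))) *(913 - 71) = 426925.09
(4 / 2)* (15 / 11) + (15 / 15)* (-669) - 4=-7373 / 11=-670.27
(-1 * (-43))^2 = 1849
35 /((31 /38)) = 1330 /31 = 42.90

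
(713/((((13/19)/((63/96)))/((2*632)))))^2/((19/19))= 505101936627729/676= 747192213946.34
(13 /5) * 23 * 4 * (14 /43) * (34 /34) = 16744 /215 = 77.88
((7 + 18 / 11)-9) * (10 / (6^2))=-10 / 99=-0.10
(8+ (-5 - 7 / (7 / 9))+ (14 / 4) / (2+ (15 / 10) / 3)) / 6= -23 / 30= -0.77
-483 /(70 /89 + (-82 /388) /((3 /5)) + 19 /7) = -175129038 /1141627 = -153.40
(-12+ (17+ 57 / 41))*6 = 1572 / 41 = 38.34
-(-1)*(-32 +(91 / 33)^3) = -396413 / 35937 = -11.03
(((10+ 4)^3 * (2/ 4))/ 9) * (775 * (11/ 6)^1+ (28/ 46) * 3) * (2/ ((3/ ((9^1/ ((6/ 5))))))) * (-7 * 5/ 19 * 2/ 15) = -496190660/ 1863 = -266339.59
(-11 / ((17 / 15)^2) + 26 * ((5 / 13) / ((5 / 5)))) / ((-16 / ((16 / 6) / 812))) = -415 / 1408008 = -0.00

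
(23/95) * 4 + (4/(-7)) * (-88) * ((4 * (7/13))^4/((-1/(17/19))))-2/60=-967.34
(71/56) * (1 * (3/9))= 71/168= 0.42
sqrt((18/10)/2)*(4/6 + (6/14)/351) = 547*sqrt(10)/2730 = 0.63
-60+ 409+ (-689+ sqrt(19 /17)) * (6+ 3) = -5852+ 9 * sqrt(323) /17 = -5842.49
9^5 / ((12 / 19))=373977 / 4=93494.25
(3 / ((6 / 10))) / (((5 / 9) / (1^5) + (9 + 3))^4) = 32805 / 163047361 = 0.00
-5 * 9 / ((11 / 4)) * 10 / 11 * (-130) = 1933.88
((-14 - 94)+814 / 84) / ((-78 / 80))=82580 / 819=100.83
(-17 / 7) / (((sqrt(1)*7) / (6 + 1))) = -17 / 7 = -2.43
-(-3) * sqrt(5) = 3 * sqrt(5) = 6.71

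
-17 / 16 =-1.06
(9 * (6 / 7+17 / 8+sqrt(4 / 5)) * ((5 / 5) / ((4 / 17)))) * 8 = 1186.23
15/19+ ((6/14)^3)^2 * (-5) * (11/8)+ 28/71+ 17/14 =2990735193/1269668008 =2.36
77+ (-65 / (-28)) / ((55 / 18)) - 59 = 2889 / 154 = 18.76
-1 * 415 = -415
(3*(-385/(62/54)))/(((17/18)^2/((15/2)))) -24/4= -8464.48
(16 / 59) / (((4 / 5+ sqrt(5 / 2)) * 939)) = -640 / 5152293+ 400 * sqrt(10) / 5152293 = 0.00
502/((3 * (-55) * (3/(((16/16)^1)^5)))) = -502/495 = -1.01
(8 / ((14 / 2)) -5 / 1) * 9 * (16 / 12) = -324 / 7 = -46.29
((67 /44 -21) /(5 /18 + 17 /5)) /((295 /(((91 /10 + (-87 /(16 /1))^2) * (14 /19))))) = -2672176563 /5224398080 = -0.51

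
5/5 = 1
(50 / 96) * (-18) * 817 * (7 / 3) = -142975 / 8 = -17871.88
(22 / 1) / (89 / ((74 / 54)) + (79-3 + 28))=814 / 6251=0.13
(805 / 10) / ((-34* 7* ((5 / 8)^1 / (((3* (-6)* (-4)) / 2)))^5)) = -11392795017216 / 53125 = -214452612.09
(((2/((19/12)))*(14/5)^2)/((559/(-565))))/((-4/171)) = 1195992/2795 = 427.90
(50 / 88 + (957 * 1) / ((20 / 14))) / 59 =147503 / 12980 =11.36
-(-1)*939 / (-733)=-939 / 733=-1.28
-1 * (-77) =77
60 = 60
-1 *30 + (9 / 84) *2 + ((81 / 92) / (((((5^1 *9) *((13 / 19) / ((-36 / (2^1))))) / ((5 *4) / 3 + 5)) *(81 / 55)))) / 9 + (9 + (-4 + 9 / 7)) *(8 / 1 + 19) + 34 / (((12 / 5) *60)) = 139.71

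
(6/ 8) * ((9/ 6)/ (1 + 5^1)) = 3/ 16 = 0.19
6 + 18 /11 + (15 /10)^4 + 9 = 3819 /176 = 21.70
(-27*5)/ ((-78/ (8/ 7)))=1.98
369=369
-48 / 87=-16 / 29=-0.55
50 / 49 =1.02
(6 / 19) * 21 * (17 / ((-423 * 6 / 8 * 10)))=-476 / 13395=-0.04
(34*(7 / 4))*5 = 595 / 2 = 297.50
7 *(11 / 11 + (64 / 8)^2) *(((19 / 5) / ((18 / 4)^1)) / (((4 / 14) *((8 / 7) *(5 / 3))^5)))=5492208267 / 102400000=53.63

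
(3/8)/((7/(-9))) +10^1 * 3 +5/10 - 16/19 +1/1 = 32107/1064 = 30.18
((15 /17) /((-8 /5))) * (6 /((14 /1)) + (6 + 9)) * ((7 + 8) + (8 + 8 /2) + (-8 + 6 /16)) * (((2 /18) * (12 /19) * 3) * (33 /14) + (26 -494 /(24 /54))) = 90587777625 /506464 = 178863.21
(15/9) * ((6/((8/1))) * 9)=45/4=11.25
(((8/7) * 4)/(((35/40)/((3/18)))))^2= 16384/21609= 0.76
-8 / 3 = -2.67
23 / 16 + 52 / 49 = 1959 / 784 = 2.50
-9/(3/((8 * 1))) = -24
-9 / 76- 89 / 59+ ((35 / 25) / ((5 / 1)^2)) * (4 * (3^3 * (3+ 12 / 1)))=9987337 / 112100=89.09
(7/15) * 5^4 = 875/3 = 291.67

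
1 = 1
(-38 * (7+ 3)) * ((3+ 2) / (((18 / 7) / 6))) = -13300 / 3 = -4433.33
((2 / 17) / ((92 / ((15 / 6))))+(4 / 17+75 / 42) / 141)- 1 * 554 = -855165011 / 1543668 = -553.98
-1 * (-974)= 974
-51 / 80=-0.64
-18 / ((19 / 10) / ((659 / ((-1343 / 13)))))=1542060 / 25517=60.43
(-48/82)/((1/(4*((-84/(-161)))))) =-1152/943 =-1.22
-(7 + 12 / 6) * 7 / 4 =-63 / 4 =-15.75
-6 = -6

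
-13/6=-2.17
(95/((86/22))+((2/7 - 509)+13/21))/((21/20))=-8737300/18963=-460.76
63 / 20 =3.15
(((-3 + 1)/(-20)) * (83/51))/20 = 83/10200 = 0.01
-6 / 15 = -2 / 5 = -0.40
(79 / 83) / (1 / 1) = 79 / 83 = 0.95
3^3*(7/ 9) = 21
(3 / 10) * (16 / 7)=24 / 35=0.69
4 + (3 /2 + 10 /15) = 37 /6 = 6.17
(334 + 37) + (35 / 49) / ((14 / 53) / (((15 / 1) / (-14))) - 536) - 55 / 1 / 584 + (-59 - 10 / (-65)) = 1767509142771 / 5664034376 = 312.06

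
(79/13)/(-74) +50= 48021/962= 49.92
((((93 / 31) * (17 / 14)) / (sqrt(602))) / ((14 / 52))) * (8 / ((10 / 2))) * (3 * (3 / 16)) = 5967 * sqrt(602) / 294980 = 0.50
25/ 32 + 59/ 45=3013/ 1440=2.09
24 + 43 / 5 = 163 / 5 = 32.60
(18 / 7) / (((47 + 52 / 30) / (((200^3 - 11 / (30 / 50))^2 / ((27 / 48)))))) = 6003490170053.03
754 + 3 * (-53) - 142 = 453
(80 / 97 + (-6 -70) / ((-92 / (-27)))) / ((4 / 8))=-95842 / 2231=-42.96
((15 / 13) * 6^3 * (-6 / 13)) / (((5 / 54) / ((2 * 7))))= -17392.47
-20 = -20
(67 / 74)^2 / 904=4489 / 4950304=0.00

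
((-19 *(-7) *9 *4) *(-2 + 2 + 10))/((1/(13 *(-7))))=-4357080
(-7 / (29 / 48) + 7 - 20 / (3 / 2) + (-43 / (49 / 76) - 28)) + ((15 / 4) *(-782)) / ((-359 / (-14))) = -226.97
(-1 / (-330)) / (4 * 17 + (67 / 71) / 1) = 71 / 1615350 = 0.00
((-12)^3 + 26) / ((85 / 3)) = -5106 / 85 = -60.07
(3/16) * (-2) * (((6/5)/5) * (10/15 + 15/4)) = -159/400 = -0.40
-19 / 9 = -2.11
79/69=1.14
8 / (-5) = -1.60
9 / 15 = 0.60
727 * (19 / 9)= 13813 / 9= 1534.78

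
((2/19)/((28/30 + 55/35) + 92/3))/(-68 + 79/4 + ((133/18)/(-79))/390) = -718900/10930895453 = -0.00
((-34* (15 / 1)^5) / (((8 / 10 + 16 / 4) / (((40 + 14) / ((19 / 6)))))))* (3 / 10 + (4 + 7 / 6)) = -501427302.63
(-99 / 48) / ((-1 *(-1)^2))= 33 / 16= 2.06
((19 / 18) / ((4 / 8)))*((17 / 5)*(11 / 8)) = 9.87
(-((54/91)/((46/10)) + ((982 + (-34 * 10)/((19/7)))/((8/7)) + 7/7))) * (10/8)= -597120385/636272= -938.47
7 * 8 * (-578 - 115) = -38808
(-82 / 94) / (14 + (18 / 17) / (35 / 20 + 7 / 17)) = -2009 / 33370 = -0.06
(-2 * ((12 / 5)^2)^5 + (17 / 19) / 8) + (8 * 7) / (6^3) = -508202852503717 / 40078125000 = -12680.31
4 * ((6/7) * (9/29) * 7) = 216/29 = 7.45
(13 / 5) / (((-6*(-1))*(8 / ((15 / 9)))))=13 / 144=0.09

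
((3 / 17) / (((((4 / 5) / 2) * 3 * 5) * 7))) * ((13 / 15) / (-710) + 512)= 2.15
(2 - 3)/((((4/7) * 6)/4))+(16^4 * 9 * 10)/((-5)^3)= -7078063/150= -47187.09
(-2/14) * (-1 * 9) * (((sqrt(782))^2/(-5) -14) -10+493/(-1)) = -4329/5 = -865.80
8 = 8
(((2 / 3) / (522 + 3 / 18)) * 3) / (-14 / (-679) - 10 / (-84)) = 48888 / 1782677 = 0.03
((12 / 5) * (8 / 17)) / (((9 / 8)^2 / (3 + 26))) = 59392 / 2295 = 25.88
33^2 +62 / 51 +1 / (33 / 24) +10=617629 / 561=1100.94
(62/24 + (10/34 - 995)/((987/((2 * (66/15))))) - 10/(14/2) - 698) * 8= -94729394/16779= -5645.71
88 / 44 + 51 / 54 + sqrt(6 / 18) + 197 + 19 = sqrt(3) / 3 + 3941 / 18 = 219.52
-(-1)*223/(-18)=-223/18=-12.39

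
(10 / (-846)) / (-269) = 5 / 113787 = 0.00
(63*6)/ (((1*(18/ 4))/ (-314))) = -26376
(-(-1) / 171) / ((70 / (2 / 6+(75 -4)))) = 0.01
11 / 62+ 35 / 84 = 221 / 372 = 0.59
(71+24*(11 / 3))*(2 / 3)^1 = 106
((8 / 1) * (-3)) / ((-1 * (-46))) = -12 / 23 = -0.52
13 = 13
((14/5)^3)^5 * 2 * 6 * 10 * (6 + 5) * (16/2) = 328559817818099417088/6103515625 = 53831240551.32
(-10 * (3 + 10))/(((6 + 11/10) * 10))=-130/71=-1.83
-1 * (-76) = 76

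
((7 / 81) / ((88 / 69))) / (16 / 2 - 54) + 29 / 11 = 2.63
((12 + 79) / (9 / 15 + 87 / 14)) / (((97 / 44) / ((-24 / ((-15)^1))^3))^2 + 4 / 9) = 3232843694080 / 177718739333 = 18.19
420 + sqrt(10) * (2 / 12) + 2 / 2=sqrt(10) / 6 + 421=421.53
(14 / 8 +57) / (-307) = -0.19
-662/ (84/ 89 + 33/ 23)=-1355114/ 4869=-278.31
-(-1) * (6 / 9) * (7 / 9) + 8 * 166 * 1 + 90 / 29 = 1042660 / 783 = 1331.62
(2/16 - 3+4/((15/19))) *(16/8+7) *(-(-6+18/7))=2367/35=67.63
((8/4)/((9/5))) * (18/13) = 20/13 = 1.54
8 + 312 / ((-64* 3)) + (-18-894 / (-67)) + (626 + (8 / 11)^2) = 40745601 / 64856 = 628.25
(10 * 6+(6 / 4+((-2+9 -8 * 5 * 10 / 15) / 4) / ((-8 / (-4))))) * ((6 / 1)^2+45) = 38259 / 8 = 4782.38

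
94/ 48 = 47/ 24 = 1.96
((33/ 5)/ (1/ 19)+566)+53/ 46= 159287/ 230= 692.55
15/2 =7.50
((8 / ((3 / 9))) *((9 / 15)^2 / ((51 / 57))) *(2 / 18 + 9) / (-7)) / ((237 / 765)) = -112176 / 2765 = -40.57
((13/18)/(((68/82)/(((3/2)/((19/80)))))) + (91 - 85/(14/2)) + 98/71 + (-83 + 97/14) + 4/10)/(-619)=-48479617/2981060670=-0.02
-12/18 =-2/3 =-0.67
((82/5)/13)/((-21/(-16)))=1312/1365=0.96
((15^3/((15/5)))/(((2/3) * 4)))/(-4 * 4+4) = -35.16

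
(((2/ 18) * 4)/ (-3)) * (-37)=148/ 27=5.48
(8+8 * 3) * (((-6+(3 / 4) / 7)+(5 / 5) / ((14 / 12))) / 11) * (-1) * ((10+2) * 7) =1230.55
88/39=2.26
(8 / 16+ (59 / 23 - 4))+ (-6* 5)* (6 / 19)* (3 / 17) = -38729 / 14858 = -2.61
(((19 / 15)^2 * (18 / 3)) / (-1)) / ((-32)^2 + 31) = -722 / 79125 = -0.01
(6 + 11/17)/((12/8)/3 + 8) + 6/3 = 804/289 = 2.78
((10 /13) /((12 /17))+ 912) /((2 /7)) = 498547 /156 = 3195.81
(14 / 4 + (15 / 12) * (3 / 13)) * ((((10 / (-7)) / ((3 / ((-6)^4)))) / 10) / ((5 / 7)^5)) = -51083676 / 40625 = -1257.44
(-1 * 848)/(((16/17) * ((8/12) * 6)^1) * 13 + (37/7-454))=100912/47573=2.12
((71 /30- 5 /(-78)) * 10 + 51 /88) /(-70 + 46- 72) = -28471 /109824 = -0.26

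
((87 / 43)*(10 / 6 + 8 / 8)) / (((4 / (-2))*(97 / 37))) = -4292 / 4171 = -1.03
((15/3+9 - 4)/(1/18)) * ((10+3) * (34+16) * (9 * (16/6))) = 2808000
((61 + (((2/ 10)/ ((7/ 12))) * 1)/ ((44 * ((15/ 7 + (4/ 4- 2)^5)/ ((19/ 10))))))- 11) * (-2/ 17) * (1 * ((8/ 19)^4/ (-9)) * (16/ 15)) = 1802706944/ 82248841125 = 0.02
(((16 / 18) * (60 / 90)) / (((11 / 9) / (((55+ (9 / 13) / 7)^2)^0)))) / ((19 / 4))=64 / 627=0.10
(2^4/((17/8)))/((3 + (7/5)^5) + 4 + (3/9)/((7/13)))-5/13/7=691899505/1319509009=0.52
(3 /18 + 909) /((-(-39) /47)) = 256385 /234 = 1095.66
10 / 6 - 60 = -175 / 3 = -58.33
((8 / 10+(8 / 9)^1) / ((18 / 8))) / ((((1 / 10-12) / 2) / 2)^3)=-3891200 / 136497879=-0.03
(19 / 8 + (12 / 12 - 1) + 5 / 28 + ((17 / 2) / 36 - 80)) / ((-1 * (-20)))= -19457 / 5040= -3.86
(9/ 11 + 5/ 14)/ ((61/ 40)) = 3620/ 4697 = 0.77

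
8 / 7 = 1.14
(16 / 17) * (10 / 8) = 20 / 17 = 1.18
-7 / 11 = -0.64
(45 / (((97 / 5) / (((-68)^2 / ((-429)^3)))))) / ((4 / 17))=-491300 / 850944237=-0.00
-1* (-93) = 93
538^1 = 538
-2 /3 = -0.67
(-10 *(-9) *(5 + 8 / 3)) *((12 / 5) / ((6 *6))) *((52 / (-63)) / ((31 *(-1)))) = 2392 / 1953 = 1.22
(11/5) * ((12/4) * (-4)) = -132/5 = -26.40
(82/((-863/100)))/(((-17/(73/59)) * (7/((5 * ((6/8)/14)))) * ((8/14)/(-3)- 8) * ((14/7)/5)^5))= -10522265625/33349412992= -0.32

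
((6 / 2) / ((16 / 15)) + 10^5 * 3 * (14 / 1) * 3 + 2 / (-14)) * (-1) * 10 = -7056001495 / 56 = -126000026.70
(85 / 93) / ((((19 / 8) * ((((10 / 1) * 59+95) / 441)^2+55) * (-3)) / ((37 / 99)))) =-1510229 / 1808561018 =-0.00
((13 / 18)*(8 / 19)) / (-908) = -13 / 38817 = -0.00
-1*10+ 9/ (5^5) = -31241/ 3125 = -10.00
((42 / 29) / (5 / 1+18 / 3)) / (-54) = -7 / 2871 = -0.00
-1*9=-9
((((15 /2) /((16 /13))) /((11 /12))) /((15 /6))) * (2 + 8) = 26.59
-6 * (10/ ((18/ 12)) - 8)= 8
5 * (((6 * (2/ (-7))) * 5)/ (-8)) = 75/ 14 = 5.36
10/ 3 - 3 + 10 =31/ 3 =10.33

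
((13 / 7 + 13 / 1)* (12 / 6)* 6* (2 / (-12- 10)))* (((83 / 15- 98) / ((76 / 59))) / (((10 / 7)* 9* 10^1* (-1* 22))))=-55991 / 136125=-0.41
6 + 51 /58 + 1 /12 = 2423 /348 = 6.96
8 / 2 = 4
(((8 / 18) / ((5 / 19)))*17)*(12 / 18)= 2584 / 135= 19.14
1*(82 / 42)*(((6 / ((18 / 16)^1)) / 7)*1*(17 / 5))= 11152 / 2205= 5.06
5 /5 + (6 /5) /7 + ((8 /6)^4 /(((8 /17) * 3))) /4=14723 /8505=1.73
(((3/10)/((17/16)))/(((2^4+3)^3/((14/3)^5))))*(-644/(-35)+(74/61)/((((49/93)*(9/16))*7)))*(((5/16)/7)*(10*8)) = 10677216256/1728406269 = 6.18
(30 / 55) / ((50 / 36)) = 108 / 275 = 0.39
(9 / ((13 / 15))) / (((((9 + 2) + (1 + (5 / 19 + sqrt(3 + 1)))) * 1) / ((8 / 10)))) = 2052 / 3523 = 0.58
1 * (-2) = -2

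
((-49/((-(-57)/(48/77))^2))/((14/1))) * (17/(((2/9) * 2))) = -4896/305767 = -0.02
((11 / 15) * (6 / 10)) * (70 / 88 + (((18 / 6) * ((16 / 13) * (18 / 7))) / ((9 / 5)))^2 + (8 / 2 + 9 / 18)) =12067073 / 828100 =14.57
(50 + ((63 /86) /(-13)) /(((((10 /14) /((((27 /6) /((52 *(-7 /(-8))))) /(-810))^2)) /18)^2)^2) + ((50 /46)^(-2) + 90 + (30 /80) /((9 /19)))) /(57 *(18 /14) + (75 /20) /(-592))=9336455140644397445954990624926 /4830407944583190381054931640625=1.93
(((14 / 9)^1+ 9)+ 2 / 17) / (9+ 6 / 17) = 1633 / 1431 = 1.14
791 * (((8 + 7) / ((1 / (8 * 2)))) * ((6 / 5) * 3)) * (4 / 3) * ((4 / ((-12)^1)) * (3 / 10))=-455616 / 5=-91123.20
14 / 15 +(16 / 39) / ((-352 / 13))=101 / 110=0.92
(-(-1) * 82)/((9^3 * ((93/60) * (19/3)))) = 1640/143127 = 0.01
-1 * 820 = -820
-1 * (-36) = 36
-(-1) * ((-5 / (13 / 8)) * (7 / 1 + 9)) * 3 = -1920 / 13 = -147.69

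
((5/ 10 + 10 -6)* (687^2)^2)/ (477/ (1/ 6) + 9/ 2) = 222754736961/ 637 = 349693464.62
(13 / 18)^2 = 169 / 324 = 0.52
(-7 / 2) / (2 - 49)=7 / 94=0.07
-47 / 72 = -0.65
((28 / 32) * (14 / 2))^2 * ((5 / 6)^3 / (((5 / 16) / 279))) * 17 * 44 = 347964925 / 24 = 14498538.54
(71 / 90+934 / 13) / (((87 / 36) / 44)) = 7478504 / 5655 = 1322.46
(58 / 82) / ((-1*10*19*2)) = -29 / 15580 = -0.00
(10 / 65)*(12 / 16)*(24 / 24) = 3 / 26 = 0.12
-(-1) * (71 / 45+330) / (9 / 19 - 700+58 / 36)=-566998 / 1193435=-0.48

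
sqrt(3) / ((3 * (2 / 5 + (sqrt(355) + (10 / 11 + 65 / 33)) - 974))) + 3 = -8809295 * sqrt(3) / 25644443686 - 9075 * sqrt(1065) / 25644443686 + 3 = 3.00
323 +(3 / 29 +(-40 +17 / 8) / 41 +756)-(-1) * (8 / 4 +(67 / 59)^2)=35808822157 / 33111272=1081.47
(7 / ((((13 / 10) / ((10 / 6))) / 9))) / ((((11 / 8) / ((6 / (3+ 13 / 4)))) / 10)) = 80640 / 143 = 563.92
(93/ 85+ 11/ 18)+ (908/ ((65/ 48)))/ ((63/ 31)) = 9234991/ 27846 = 331.65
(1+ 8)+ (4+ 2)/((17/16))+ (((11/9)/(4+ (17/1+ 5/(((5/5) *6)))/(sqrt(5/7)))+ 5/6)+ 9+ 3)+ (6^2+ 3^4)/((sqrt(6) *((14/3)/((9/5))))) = 2354 *sqrt(35)/231789+ 1053 *sqrt(6)/140+ 216478429/7880826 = 45.95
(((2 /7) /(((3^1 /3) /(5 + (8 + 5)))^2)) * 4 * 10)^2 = 671846400 /49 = 13711151.02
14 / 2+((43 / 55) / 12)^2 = 3051049 / 435600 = 7.00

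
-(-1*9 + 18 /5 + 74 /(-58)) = 968 /145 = 6.68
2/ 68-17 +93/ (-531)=-103183/ 6018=-17.15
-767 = -767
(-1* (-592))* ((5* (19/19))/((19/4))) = 11840/19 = 623.16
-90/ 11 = -8.18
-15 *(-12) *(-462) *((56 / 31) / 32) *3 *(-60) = 26195400 / 31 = 845012.90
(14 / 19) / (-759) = -14 / 14421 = -0.00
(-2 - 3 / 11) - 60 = -685 / 11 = -62.27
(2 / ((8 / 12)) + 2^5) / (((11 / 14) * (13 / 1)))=490 / 143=3.43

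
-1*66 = -66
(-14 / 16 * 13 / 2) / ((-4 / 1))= 91 / 64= 1.42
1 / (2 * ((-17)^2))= 1 / 578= 0.00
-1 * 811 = -811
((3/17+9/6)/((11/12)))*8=2736/187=14.63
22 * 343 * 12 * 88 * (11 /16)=5478396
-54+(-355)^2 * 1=125971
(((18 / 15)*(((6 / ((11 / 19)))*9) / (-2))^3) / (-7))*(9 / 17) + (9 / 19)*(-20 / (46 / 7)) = 3185365512456 / 346079965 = 9204.13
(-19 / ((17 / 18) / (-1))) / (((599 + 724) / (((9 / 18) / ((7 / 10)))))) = 190 / 17493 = 0.01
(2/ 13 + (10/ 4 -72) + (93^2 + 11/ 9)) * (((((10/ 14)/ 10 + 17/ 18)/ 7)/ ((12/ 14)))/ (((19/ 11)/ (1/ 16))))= 22087175/ 420147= 52.57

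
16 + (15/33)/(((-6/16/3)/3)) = 56/11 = 5.09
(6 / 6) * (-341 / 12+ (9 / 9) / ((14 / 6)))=-27.99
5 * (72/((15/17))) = 408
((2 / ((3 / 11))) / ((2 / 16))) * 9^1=528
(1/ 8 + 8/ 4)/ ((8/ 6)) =1.59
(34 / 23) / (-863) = -34 / 19849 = -0.00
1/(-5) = -1/5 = -0.20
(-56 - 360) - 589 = -1005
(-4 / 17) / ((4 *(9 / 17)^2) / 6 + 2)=-17 / 158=-0.11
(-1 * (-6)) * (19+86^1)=630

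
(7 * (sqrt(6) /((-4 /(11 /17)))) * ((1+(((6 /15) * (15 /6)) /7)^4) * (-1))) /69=0.04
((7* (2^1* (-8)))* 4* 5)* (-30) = 67200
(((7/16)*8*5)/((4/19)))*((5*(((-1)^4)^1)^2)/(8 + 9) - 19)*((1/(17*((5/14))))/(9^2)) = -49343/15606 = -3.16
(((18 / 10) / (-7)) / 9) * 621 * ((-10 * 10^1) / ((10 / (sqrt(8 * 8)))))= 9936 / 7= 1419.43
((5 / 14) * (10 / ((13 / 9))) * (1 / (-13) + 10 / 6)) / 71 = 4650 / 83993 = 0.06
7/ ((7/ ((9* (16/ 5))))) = 144/ 5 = 28.80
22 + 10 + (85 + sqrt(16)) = 121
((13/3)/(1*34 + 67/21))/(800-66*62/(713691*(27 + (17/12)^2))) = 913397121/6271322859296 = 0.00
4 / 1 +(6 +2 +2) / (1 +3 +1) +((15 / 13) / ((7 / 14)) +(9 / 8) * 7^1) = 1683 / 104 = 16.18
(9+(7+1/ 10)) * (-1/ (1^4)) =-161/ 10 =-16.10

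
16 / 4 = 4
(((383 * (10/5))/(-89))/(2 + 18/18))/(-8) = 383/1068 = 0.36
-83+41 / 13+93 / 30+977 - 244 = 85313 / 130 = 656.25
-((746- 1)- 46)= -699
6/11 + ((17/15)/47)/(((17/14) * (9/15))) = 2692/4653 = 0.58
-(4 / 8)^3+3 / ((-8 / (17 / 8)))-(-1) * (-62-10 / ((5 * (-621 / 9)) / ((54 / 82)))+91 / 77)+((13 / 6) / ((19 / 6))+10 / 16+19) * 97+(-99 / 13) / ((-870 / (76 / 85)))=3856651489630547 / 2021008932800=1908.28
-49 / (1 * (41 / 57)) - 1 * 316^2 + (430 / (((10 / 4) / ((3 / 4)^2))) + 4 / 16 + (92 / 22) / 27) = -1215592978 / 12177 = -99826.97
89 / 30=2.97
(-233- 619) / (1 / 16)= -13632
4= 4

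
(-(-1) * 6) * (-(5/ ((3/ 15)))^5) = -58593750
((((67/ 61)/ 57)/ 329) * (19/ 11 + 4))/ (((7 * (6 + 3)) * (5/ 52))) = 3484/ 62916315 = 0.00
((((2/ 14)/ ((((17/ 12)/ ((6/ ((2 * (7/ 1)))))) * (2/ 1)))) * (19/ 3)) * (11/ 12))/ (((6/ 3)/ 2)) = 0.13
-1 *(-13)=13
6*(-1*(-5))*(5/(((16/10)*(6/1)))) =125/8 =15.62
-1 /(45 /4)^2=-16 /2025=-0.01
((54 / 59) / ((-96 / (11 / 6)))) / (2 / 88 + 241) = -0.00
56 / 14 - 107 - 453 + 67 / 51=-28289 / 51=-554.69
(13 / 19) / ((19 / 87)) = 1131 / 361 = 3.13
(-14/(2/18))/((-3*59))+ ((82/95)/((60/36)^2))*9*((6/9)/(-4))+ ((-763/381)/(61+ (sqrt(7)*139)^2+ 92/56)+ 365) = 7387756026093224/20226809320875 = 365.25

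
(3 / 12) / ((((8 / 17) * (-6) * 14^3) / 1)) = -17 / 526848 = -0.00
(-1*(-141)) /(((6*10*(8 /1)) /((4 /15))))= 47 /600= 0.08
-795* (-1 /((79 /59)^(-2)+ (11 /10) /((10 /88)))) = 41346625 /532449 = 77.65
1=1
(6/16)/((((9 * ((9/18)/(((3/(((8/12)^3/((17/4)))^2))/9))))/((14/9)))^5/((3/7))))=10585957763336993163/8796093022208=1203484.06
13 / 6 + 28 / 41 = 701 / 246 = 2.85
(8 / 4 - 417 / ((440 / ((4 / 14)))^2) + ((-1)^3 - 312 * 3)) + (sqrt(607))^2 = -777885217 / 2371600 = -328.00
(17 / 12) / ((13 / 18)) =51 / 26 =1.96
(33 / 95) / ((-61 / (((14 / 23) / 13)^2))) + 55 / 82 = 28493803349 / 42482461190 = 0.67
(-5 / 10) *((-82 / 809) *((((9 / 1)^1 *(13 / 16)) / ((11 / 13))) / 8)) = 62361 / 1139072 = 0.05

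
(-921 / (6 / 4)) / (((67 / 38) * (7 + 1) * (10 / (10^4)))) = -2916500 / 67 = -43529.85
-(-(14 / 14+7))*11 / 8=11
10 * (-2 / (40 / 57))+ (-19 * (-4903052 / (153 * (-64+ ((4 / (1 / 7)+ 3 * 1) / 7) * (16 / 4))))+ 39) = -325792705 / 24786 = -13144.22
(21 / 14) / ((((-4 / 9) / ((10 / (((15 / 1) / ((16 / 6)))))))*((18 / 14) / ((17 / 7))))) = -34 / 3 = -11.33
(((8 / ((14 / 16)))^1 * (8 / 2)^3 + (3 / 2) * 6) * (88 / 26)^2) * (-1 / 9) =-8051824 / 10647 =-756.25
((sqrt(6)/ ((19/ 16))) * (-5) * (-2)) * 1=20.63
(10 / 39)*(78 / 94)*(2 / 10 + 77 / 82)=467 / 1927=0.24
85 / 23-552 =-12611 / 23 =-548.30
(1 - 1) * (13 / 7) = 0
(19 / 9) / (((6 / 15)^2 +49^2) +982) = 475 / 761211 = 0.00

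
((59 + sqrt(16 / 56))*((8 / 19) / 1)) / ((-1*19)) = -472 / 361 - 8*sqrt(14) / 2527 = -1.32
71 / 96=0.74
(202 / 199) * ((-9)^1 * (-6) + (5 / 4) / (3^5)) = 5301793 / 96714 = 54.82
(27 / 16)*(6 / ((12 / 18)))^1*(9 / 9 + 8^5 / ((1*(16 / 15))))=7465203 / 16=466575.19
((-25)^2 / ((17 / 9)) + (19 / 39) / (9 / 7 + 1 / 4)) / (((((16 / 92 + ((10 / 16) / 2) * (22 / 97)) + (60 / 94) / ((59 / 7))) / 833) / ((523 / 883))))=11975922175079137352 / 23490257043747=509825.08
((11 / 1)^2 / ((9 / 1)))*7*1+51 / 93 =26410 / 279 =94.66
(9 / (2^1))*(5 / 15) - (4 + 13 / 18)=-29 / 9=-3.22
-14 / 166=-7 / 83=-0.08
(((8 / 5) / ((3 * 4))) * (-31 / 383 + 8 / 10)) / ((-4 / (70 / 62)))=-3213 / 118730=-0.03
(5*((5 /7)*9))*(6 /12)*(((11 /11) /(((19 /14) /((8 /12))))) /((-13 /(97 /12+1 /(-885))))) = -143055 /29146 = -4.91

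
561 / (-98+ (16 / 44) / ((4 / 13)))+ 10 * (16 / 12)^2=38287 / 3195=11.98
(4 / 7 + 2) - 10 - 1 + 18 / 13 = -641 / 91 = -7.04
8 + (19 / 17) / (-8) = 1069 / 136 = 7.86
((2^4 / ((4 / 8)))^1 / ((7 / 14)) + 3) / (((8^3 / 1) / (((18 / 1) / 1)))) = 603 / 256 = 2.36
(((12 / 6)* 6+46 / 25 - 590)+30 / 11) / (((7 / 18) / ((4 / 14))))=-5676984 / 13475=-421.30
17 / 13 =1.31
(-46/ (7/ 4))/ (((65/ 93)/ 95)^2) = -574501176/ 1183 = -485630.75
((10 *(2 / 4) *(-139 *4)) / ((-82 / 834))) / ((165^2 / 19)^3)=530090956 / 55156444509375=0.00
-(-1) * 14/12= 1.17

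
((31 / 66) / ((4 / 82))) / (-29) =-1271 / 3828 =-0.33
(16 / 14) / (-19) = -8 / 133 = -0.06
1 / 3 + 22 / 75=47 / 75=0.63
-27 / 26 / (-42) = 0.02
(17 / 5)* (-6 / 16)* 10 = -51 / 4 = -12.75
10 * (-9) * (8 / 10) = -72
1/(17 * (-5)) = -1/85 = -0.01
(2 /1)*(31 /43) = 62 /43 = 1.44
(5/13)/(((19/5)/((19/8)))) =25/104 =0.24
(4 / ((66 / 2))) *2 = 0.24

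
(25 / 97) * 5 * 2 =250 / 97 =2.58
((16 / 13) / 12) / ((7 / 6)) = 8 / 91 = 0.09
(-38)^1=-38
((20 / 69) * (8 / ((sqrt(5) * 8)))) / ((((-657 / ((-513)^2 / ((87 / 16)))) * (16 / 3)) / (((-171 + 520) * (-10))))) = 6248.74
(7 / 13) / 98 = 1 / 182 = 0.01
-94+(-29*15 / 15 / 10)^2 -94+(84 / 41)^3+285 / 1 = 785766661 / 6892100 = 114.01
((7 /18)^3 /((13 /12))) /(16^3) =343 /25878528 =0.00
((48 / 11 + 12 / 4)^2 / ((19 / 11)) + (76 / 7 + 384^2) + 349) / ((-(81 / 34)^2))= -250043408056 / 9598743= -26049.60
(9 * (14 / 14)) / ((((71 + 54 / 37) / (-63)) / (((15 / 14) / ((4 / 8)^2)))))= -89910 / 2681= -33.54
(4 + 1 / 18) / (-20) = -73 / 360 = -0.20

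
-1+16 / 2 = 7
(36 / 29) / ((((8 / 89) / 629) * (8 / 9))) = 4534461 / 464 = 9772.55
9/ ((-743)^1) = -9/ 743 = -0.01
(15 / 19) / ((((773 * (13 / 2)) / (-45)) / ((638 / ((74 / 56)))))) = -3.41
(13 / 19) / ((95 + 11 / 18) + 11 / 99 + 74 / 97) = 22698 / 3200797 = 0.01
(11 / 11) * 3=3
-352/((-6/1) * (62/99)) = 2904/31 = 93.68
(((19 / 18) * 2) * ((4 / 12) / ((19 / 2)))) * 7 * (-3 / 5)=-14 / 45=-0.31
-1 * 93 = -93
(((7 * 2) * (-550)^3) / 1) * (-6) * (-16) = -223608000000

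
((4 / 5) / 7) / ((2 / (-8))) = -16 / 35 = -0.46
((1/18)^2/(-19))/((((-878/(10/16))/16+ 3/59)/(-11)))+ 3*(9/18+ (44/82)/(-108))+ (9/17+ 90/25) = 3118001811551/555349442760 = 5.61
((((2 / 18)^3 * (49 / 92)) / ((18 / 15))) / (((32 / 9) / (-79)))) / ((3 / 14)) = -135485 / 2146176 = -0.06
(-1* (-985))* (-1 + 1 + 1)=985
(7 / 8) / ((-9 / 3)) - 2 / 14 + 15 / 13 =1571 / 2184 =0.72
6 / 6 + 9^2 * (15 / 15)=82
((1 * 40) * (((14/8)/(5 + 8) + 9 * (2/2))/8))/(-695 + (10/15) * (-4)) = -7125/108836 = -0.07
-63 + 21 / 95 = -5964 / 95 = -62.78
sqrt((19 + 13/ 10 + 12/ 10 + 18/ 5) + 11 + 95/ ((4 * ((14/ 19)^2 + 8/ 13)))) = 19 * sqrt(12870485)/ 9060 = 7.52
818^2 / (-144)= -167281 / 36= -4646.69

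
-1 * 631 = -631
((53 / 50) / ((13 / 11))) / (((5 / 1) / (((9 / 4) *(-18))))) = -47223 / 6500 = -7.27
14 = 14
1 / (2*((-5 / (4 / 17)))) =-2 / 85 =-0.02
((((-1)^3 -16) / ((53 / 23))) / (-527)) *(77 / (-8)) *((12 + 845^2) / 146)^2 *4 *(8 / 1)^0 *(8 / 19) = -902942290980499 / 166355393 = -5427790.92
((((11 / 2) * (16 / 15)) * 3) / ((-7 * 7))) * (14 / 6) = -88 / 105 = -0.84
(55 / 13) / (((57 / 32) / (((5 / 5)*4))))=9.50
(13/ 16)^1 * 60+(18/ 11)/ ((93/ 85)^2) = 2119145/ 42284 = 50.12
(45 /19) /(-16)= -0.15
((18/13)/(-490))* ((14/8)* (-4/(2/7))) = 9/130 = 0.07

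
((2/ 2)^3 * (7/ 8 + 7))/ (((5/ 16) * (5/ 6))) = 756/ 25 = 30.24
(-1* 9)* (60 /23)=-540 /23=-23.48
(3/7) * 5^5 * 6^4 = 12150000/7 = 1735714.29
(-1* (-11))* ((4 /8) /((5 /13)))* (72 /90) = 286 /25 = 11.44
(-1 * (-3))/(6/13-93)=-13/401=-0.03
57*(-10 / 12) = -95 / 2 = -47.50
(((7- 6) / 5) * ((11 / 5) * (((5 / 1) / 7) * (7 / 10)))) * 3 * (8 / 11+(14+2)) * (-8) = -2208 / 25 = -88.32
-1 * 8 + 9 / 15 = -7.40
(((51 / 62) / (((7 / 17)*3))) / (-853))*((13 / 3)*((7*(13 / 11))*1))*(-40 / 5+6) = 48841 / 872619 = 0.06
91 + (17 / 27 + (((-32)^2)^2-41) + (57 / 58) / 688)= 1129798721315 / 1077408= 1048626.63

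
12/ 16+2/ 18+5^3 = 4531/ 36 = 125.86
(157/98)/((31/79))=12403/3038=4.08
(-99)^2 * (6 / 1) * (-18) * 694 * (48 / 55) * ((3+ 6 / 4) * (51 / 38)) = -3871963514.27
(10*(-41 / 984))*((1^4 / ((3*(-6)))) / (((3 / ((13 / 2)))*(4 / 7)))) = 455 / 5184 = 0.09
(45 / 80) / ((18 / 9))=9 / 32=0.28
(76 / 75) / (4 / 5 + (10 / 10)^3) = 76 / 135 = 0.56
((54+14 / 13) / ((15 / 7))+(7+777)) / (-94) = -8.61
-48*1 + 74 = 26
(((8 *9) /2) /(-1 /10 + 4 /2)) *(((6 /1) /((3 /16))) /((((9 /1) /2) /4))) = 10240 /19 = 538.95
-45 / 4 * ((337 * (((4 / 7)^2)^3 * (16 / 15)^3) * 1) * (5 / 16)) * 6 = -176685056 / 588245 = -300.36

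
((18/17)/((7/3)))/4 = 27/238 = 0.11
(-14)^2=196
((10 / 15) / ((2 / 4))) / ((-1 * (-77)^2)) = -4 / 17787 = -0.00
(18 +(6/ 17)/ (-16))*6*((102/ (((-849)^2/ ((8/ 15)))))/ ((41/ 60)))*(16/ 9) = 208640/ 9850947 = 0.02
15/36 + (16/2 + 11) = 19.42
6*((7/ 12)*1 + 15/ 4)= 26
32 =32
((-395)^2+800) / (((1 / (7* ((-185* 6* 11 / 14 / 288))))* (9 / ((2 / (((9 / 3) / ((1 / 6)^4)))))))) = -35459875 / 186624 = -190.01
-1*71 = -71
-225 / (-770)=45 / 154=0.29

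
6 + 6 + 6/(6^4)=2593/216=12.00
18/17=1.06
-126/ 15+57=243/ 5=48.60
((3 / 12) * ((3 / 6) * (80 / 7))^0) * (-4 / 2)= -1 / 2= -0.50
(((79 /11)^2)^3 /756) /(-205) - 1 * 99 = -27424183309741 /274556523780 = -99.89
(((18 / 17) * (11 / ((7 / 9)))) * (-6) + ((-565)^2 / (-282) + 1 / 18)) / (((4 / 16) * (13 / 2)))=-492012656 / 654381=-751.87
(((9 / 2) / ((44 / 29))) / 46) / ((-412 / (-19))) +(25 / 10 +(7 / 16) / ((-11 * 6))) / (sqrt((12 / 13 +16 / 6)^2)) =0.70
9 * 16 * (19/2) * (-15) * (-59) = 1210680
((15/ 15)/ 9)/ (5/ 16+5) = 16/ 765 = 0.02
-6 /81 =-2 /27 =-0.07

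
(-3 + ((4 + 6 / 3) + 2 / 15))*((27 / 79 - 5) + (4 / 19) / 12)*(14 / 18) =-6875113 / 607905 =-11.31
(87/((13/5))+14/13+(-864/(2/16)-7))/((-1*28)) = 44749/182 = 245.87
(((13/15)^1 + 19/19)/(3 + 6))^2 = 784/18225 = 0.04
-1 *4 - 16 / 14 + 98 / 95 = -2734 / 665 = -4.11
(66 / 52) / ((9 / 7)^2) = 539 / 702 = 0.77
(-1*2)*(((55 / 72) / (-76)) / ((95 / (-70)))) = -385 / 25992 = -0.01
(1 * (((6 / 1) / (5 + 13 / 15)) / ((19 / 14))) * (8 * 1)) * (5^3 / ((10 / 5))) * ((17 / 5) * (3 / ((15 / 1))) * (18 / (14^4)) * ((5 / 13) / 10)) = 34425 / 7455448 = 0.00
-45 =-45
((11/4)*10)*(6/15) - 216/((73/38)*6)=-565/73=-7.74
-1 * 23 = -23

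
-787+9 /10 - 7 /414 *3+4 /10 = -271084 /345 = -785.75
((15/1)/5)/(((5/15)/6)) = 54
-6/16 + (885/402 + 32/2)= 17.83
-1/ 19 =-0.05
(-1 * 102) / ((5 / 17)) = -1734 / 5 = -346.80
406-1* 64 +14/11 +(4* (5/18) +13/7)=239945/693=346.24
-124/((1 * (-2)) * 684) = 31/342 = 0.09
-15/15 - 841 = -842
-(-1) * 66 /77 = 0.86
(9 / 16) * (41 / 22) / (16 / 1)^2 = 369 / 90112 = 0.00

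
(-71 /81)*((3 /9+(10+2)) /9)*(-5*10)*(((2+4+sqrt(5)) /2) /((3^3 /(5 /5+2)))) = 65675*sqrt(5) /19683+131350 /6561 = 27.48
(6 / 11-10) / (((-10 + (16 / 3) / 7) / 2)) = 2184 / 1067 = 2.05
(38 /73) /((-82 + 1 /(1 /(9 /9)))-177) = -19 /9417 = -0.00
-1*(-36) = 36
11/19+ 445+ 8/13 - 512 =-16254/247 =-65.81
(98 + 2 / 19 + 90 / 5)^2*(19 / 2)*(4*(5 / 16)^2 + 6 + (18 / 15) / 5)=849145.06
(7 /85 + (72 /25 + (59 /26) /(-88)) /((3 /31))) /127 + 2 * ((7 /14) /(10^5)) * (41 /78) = 14380122403 /61747400000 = 0.23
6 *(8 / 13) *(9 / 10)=216 / 65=3.32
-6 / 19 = -0.32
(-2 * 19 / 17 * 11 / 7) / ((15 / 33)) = -4598 / 595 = -7.73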